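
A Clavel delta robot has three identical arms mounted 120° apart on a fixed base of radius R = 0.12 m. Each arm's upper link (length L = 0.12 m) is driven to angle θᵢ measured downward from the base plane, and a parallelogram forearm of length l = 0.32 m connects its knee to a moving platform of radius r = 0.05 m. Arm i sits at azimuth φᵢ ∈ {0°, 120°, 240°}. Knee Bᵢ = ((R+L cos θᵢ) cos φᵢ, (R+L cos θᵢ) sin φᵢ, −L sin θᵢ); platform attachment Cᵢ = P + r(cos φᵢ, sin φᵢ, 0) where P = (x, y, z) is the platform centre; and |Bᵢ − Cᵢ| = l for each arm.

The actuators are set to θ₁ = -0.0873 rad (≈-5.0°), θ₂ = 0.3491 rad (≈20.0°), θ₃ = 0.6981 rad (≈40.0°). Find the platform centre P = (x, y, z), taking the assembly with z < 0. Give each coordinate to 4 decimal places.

(0.0780, 0.0422, -0.2865)

φ1=0.0°: virtual centre (0.1895, 0.0000, 0.0105), radius l
centre 2 = (0.1828·cos120.0°, 0.1828·sin120.0°, -0.0410) = (-0.0914, 0.1583, -0.0410)
arm 3 at φ=240.0°: (R−r)+L cos θ3 = 0.1619;  centre 3 = (-0.0810, -0.1402, -0.0771)
subtract pairs → two planes through P
linear system: -0.5618x+0.3166y = -0.0009−-0.1030z; -0.5410x+-0.2805y = -0.0039−-0.1752z
det = 0.3288;  x = 0.0045+-0.2565z,  y = 0.0050+-0.1298z
sphere 1 gives Az²+Bz+C=0 with A=1.0827, B=0.0727, C=-0.0680;  B²−4AC=0.2999;  roots -0.2865, 0.2194;  negative root z = -0.2865
x = 0.0780, y = 0.0422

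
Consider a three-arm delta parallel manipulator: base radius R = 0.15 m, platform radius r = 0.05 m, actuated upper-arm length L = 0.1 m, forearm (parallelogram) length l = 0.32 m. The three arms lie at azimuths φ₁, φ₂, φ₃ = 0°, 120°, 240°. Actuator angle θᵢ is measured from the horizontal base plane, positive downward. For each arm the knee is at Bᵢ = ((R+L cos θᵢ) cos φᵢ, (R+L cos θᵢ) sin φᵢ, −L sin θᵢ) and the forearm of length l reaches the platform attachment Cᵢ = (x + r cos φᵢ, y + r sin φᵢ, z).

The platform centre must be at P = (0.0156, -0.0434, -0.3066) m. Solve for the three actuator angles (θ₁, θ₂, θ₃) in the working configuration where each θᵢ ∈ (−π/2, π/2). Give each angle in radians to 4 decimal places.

arm 1 (φ=0.0°): x'=0.0156, y'=-0.0434
  A=0.0844, B=-0.3066, C=(l²−L²−A²−y'²−z²)/(2L)=-0.0531
  √(A²+B²)=0.3180;  θ1 = -1.3022+1.7384 ≈ 0.4362
rotate P by −φ2: (-0.0454, 0.0082, -0.3066)
  e−x'=0.1454;  (l²−L²−(e−x')²−y'²−z²)/2L = -0.1140
  θ2 = atan2(B,A) + arccos(C/0.3393) = 0.7855
arm 3 (φ=240.0°): x'=0.0298, y'=0.0352
  A=0.0702, B=-0.3066, C=(l²−L²−A²−y'²−z²)/(2L)=-0.0389
  √(A²+B²)=0.3145;  θ3 = -1.3457+1.6947 ≈ 0.3490

θ₁ = 0.4362, θ₂ = 0.7855, θ₃ = 0.3490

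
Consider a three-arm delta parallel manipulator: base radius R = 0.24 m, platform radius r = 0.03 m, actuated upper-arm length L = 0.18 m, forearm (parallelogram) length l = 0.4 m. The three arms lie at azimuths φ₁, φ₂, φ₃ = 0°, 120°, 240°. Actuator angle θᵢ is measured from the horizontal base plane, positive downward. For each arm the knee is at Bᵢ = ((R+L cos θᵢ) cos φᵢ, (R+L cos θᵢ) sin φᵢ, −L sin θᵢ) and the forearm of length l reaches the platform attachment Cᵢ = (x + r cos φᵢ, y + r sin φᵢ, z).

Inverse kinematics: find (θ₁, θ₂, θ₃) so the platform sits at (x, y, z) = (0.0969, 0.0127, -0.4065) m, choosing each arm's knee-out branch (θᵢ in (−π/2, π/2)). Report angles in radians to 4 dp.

θ₁ = 0.6109, θ₂ = 1.2216, θ₃ = 1.3091

φ1=0.0° → target in arm frame (0.0969, 0.0127)
  e−x'=0.1131;  (l²−L²−(e−x')²−y'²−z²)/2L = -0.1405
  θ1 = atan2(B,A) + arccos(C/0.4219) = 0.6109
rotate P by −φ2: (-0.0375, -0.0903, -0.4065)
  e−x'=0.2475;  (l²−L²−(e−x')²−y'²−z²)/2L = -0.2973
  γ=atan2(-0.4065,0.2475)=-1.0240;  ψ=arccos(-0.6247)=2.2455;  θ2=γ+ψ≈1.2216
rotate P by −φ3: (-0.0594, 0.0776, -0.4065)
  A cos θ + B sin θ = C:  0.2694·cos θ + -0.4065·sin θ = -0.3229
  √(A²+B²)=0.4877;  θ3 = -0.9854+2.2945 ≈ 1.3091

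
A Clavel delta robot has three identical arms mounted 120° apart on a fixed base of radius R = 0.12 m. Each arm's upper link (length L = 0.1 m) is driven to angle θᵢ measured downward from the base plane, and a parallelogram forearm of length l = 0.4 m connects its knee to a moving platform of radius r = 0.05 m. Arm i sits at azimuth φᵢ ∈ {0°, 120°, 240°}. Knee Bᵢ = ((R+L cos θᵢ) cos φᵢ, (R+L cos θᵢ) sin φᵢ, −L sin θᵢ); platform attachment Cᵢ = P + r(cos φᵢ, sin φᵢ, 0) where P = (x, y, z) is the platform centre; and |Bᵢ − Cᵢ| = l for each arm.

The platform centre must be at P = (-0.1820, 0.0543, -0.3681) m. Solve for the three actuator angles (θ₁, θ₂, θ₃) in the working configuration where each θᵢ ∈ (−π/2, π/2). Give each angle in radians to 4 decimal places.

φ1=0.0° → target in arm frame (-0.1820, 0.0543)
  A cos θ + B sin θ = C:  0.2520·cos θ + -0.3681·sin θ = -0.2598
  γ=atan2(-0.3681,0.2520)=-0.9705;  ψ=arccos(-0.5823)=2.1923;  θ1=γ+ψ≈1.2218
rotate P by −φ2: (0.1380, 0.1305, -0.3681)
  A cos θ + B sin θ = C:  -0.0680·cos θ + -0.3681·sin θ = -0.0357
  γ=atan2(-0.3681,-0.0680)=-1.7535;  ψ=arccos(-0.0955)=1.6664;  θ2=γ+ψ≈-0.0871
arm 3 (φ=240.0°): x'=0.0440, y'=-0.1848
  A=0.0260, B=-0.3681, C=(l²−L²−A²−y'²−z²)/(2L)=-0.1016
  √(A²+B²)=0.3690;  θ3 = -1.5002+1.8496 ≈ 0.3494

θ₁ = 1.2218, θ₂ = -0.0871, θ₃ = 0.3494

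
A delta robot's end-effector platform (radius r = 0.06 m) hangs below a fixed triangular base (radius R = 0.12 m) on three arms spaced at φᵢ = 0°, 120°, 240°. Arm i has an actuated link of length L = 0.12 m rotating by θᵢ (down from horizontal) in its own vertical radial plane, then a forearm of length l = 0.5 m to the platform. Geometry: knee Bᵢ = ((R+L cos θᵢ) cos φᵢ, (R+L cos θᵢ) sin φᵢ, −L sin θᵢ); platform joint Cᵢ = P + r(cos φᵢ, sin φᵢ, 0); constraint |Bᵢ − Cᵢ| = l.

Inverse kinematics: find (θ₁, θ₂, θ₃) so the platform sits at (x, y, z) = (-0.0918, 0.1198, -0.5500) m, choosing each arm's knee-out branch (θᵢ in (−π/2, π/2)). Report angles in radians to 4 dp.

θ₁ = 1.1351, θ₂ = 0.4367, θ₃ = 1.0477

rotate P by −φ1: (-0.0918, 0.1198, -0.5500)
  A=0.1518, B=-0.5500, C=(l²−L²−A²−y'²−z²)/(2L)=-0.4346
  γ=atan2(-0.5500,0.1518)=-1.3015;  ψ=arccos(-0.7616)=2.4366;  θ1=γ+ψ≈1.1351
arm 2 (φ=120.0°): x'=0.1496, y'=0.0196
  A cos θ + B sin θ = C:  -0.0896·cos θ + -0.5500·sin θ = -0.3138
  θ2 = atan2(B,A) + arccos(C/0.5573) = 0.4367
φ3=240.0° → target in arm frame (-0.0578, -0.1394)
  e−x'=0.1178;  (l²−L²−(e−x')²−y'²−z²)/2L = -0.4176
  θ3 = atan2(B,A) + arccos(C/0.5625) = 1.0477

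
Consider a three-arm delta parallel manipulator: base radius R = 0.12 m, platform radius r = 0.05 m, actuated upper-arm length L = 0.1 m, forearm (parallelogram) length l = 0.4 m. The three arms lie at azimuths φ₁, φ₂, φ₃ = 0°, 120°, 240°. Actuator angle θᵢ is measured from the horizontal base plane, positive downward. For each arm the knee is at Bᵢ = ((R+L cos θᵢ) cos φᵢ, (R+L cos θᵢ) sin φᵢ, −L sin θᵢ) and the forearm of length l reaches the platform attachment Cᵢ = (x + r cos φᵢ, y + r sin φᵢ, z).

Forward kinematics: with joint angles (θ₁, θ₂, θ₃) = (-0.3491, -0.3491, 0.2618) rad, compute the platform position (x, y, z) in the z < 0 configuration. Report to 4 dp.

(0.0407, 0.0705, -0.3397)

centre 1 = (0.1640·cos0.0°, 0.1640·sin0.0°, 0.0342) = (0.1640, 0.0000, 0.0342)
centre 2 = (0.1640·cos120.0°, 0.1640·sin120.0°, 0.0342) = (-0.0820, 0.1420, 0.0342)
centre 3 = (0.1666·cos240.0°, 0.1666·sin240.0°, -0.0259) = (-0.0833, -0.1443, -0.0259)
eliminate P² terms by subtracting sphere 1 from 2 and 3
plane₁₂: -0.4919x+0.2840y+0.0000z = 0.0000
det = 0.2824;  x = -0.0004+-0.1209z,  y = -0.0006+-0.2093z
sphere 1 gives Az²+Bz+C=0 with A=1.0584, B=-0.0284, C=-0.1318;  B²−4AC=0.5589;  roots -0.3397, 0.3666;  negative root z = -0.3397
x = 0.0407, y = 0.0705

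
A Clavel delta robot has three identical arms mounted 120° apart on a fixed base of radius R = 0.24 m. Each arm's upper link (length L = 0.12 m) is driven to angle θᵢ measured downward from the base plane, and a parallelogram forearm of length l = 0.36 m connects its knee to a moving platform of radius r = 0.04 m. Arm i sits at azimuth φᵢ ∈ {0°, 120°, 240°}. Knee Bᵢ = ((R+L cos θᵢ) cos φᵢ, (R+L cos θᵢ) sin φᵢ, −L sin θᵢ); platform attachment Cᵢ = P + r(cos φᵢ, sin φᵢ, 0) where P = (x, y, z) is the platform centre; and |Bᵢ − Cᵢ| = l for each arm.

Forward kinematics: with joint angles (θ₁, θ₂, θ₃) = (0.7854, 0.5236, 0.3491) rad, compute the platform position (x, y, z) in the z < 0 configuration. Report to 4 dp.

(-0.0307, -0.0122, -0.2576)

arm 1 at φ=0.0°: (R−r)+L cos θ1 = 0.2849;  S1 = (0.2849, 0.0000, -0.0849)
S2 = (0.3039·cos120.0°, 0.3039·sin120.0°, -0.0600) = (-0.1520, 0.2632, -0.0600)
φ3=240.0°: virtual centre (-0.1564, -0.2709, -0.0410), radius l
|S₂|²−|S₁|² = 0.0076;  |S₃|²−|S₁|² = 0.0112
[-0.8736 0.5264 0.0497]·P = 0.0076;  [-0.8825 -0.5417 0.0876]·P = 0.0112
det = 0.9378;  x = -0.0107+0.0779z,  y = -0.0032+0.0348z
sphere 1 gives Az²+Bz+C=0 with A=1.0073, B=0.1234, C=-0.0351;  B²−4AC=0.1565;  roots -0.2576, 0.1351;  negative root z = -0.2576
x = -0.0307, y = -0.0122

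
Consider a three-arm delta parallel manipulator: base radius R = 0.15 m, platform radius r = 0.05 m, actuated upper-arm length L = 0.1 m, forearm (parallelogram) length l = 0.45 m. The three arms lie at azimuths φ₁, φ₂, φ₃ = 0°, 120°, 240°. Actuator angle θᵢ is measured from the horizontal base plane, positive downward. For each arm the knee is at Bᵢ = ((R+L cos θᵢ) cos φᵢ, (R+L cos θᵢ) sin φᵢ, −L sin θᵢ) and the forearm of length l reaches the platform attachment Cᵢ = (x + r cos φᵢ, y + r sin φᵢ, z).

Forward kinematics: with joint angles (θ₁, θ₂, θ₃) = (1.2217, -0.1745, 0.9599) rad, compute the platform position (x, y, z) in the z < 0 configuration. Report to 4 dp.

φ1=0.0°: virtual centre (0.1342, 0.0000, -0.0940), radius l
arm 2 at φ=120.0°: ρ2 = 0.1985;  S2 = (-0.0992, 0.1719, 0.0174)
φ3=240.0°: virtual centre (-0.0787, -0.1363, -0.0819), radius l
|S₂|²−|S₁|² = 0.0129;  |S₃|²−|S₁|² = 0.0046
plane₁₂: -0.4669x+0.3438y+0.2227z = 0.0129
det = 0.2736;  x = -0.0186+0.2521z,  y = 0.0121+-0.3053z
into |P−S₁|² = l²: 1.1568z² + 0.1035z + -0.1702 = 0;  Δ = 0.7981;  z = -0.4309 or 0.3414 → z<0 root = -0.4309
x = -0.1272, y = 0.1437

(-0.1272, 0.1437, -0.4309)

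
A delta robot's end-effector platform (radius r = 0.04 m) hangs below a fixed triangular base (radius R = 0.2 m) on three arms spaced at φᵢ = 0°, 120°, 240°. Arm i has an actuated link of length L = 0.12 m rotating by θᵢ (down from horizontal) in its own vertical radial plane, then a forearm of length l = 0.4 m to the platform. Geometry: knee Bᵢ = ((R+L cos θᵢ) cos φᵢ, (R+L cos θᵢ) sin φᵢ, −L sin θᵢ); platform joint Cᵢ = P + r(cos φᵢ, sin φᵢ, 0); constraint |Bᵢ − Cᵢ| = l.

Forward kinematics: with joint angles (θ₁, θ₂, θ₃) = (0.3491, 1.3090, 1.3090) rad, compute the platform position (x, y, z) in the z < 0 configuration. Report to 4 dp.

centre 1 = (0.2728·cos0.0°, 0.2728·sin0.0°, -0.0410) = (0.2728, 0.0000, -0.0410)
φ2=120.0°: virtual centre (-0.0955, 0.1655, -0.1159), radius l
arm 3 at φ=240.0°: ρ3 = 0.1911;  centre 3 = (-0.0955, -0.1655, -0.1159)
eliminate P² terms by subtracting sphere 1 from 2 and 3
plane₁₂: -0.7366x+0.3309y+-0.1497z = -0.0261
det = 0.4875;  x = 0.0355+-0.2033z,  y = 0.0000+0.0000z
into |P−centre ₁|² = l²: 1.0413z² + 0.1786z + -0.1020 = 0;  Δ = 0.4568;  z = -0.4103 or 0.2388 → z<0 root = -0.4103
x = 0.1189, y = 0.0000

(0.1189, 0.0000, -0.4103)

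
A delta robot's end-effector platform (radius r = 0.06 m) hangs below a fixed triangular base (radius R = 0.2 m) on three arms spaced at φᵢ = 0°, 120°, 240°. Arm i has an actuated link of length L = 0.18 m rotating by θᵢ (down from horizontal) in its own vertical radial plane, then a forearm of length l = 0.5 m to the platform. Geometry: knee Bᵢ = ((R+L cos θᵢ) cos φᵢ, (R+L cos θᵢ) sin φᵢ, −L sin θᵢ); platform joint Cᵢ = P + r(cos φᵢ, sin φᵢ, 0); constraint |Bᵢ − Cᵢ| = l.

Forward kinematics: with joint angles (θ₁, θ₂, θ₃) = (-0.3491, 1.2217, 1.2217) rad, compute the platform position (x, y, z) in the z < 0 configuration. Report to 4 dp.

(0.2831, 0.0000, -0.4378)

S1 = (0.3091·cos0.0°, 0.3091·sin0.0°, 0.0616) = (0.3091, 0.0000, 0.0616)
φ2=120.0°: virtual centre (-0.1008, 0.1746, -0.1691), radius l
arm 3 at φ=240.0°: ρ3 = 0.2016;  S3 = (-0.1008, -0.1746, -0.1691)
|S₂|²−|S₁|² = -0.0301;  |S₃|²−|S₁|² = -0.0301
plane₁₂: -0.8199x+0.3491y+-0.4614z = -0.0301
Cramer: x(z) = 0.0367-0.5628z;  y(z) = 0.0000+0.0000z
sphere 1 gives Az²+Bz+C=0 with A=1.3168, B=0.1835, C=-0.1720;  B²−4AC=0.9396;  roots -0.4378, 0.2984;  negative root z = -0.4378
x = 0.2831, y = 0.0000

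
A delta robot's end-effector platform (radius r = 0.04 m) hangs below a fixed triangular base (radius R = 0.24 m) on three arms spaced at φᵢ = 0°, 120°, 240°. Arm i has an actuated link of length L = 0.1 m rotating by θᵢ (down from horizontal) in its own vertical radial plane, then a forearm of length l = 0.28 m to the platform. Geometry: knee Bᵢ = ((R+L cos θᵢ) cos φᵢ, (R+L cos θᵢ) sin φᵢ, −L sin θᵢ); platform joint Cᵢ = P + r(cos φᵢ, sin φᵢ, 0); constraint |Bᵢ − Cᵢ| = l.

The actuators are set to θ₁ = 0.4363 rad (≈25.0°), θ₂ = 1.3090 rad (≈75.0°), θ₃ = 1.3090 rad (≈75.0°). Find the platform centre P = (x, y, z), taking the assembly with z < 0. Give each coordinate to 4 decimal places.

(0.0589, 0.0000, -0.1995)

arm 1 at φ=0.0°: (R−r)+L cos θ1 = 0.2906;  S1 = (0.2906, 0.0000, -0.0423)
arm 2 at φ=120.0°: (R−r)+L cos θ2 = 0.2259;  S2 = (-0.1129, 0.1956, -0.0966)
φ3=240.0°: virtual centre (-0.1129, -0.1956, -0.0966), radius l
eliminate P² terms by subtracting sphere 1 from 2 and 3
plane₁₂: -0.8071x+0.3912y+-0.1087z = -0.0259
Cramer: x(z) = 0.0321-0.1346z;  y(z) = 0.0000+0.0000z
quadratic in z: (1.0181)z²+(0.1541)z+(-0.0098)=0, √Δ=0.2521 → z ∈ {-0.1995, 0.0481}; z = -0.1995 (taking z<0)
x = 0.0589, y = 0.0000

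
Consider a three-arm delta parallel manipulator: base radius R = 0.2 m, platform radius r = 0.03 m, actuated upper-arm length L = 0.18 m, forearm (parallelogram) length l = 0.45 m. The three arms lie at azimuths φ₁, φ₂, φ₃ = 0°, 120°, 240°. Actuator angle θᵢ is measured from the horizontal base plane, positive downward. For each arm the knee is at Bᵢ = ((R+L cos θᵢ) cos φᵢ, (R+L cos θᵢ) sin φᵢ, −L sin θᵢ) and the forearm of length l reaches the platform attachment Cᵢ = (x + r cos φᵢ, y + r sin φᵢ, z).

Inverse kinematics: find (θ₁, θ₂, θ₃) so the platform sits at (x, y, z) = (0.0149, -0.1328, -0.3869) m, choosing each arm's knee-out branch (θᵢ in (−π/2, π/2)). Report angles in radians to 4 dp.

θ₁ = 0.5236, θ₂ = 1.0472, θ₃ = 0.0875

φ1=0.0° → target in arm frame (0.0149, -0.1328)
  e−x'=0.1551;  (l²−L²−(e−x')²−y'²−z²)/2L = -0.0591
  θ1 = atan2(B,A) + arccos(C/0.4168) = 0.5236
arm 2 (φ=120.0°): x'=-0.1225, y'=0.0535
  A=0.2925, B=-0.3869, C=(l²−L²−A²−y'²−z²)/(2L)=-0.1888
  √(A²+B²)=0.4850;  θ2 = -0.9235+1.9708 ≈ 1.0472
φ3=240.0° → target in arm frame (0.1076, 0.0793)
  A cos θ + B sin θ = C:  0.0624·cos θ + -0.3869·sin θ = 0.0284
  √(A²+B²)=0.3919;  θ3 = -1.4108+1.4983 ≈ 0.0875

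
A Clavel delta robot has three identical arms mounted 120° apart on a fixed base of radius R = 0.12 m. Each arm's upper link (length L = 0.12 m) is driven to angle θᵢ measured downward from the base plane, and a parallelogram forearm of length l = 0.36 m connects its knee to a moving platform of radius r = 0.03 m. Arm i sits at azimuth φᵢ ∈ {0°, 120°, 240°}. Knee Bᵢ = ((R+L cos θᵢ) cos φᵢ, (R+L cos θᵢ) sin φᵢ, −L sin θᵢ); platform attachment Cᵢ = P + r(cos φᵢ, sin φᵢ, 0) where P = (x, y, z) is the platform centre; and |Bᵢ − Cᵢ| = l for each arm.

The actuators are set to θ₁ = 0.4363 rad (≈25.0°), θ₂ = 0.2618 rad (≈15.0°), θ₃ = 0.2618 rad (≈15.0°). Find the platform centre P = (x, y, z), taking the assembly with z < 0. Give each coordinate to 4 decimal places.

(-0.0239, 0.0000, -0.3336)

φ1=0.0°: virtual centre (0.1988, 0.0000, -0.0507), radius l
φ2=120.0°: virtual centre (-0.1030, 0.1783, -0.0311), radius l
arm 3 at φ=240.0°: (R−r)+L cos θ3 = 0.2059;  centre 3 = (-0.1030, -0.1783, -0.0311)
|centre ₂|²−|centre ₁|² = 0.0013;  |centre ₃|²−|centre ₁|² = 0.0013
plane₁₂: -0.6034x+0.3566y+0.0393z = 0.0013
Cramer: x(z) = -0.0021+0.0651z;  y(z) = 0.0000-0.0000z
quadratic in z: (1.0042)z²+(0.0753)z+(-0.0867)=0, √Δ=0.5948 → z ∈ {-0.3336, 0.2587}; z = -0.3336 (taking z<0)
x = -0.0239, y = 0.0000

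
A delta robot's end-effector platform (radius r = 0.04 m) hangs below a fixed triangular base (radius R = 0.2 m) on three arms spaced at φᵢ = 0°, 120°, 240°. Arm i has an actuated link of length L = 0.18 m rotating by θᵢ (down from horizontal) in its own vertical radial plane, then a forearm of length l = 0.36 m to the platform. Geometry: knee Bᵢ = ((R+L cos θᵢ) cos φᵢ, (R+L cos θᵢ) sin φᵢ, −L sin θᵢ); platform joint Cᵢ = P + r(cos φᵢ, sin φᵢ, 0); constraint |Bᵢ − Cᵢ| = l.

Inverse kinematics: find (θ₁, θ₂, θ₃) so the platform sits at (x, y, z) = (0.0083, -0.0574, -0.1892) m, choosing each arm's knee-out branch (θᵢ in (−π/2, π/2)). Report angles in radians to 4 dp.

θ₁ = 0.2621, θ₂ = 0.6980, θ₃ = -0.0879

rotate P by −φ1: (0.0083, -0.0574, -0.1892)
  A cos θ + B sin θ = C:  0.1517·cos θ + -0.1892·sin θ = 0.0975
  γ=atan2(-0.1892,0.1517)=-0.8950;  ψ=arccos(0.4020)=1.1571;  θ1=γ+ψ≈0.2621
φ2=120.0° → target in arm frame (-0.0539, 0.0215)
  A=0.2139, B=-0.1892, C=(l²−L²−A²−y'²−z²)/(2L)=0.0422
  θ2 = atan2(B,A) + arccos(C/0.2855) = 0.6980
rotate P by −φ3: (0.0456, 0.0359, -0.1892)
  A=0.1144, B=-0.1892, C=(l²−L²−A²−y'²−z²)/(2L)=0.1306
  √(A²+B²)=0.2211;  θ3 = -1.0268+0.9389 ≈ -0.0879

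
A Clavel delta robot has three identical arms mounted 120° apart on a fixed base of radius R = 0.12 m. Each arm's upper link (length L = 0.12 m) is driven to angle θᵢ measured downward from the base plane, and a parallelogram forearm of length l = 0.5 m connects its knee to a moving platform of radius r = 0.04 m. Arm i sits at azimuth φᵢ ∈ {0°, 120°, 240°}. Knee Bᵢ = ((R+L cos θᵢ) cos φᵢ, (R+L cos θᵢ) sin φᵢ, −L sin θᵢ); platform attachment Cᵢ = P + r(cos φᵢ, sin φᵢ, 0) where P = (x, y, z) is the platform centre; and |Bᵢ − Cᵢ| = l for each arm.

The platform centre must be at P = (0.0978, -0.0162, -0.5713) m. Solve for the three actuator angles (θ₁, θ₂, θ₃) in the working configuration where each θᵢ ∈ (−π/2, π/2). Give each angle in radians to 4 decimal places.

rotate P by −φ1: (0.0978, -0.0162, -0.5713)
  e−x'=-0.0178;  (l²−L²−(e−x')²−y'²−z²)/2L = -0.3807
  γ=atan2(-0.5713,-0.0178)=-1.6019;  ψ=arccos(-0.6660)=2.2997;  θ1=γ+ψ≈0.6977
φ2=120.0° → target in arm frame (-0.0629, -0.0766)
  A=0.1429, B=-0.5713, C=(l²−L²−A²−y'²−z²)/(2L)=-0.4878
  √(A²+B²)=0.5889;  θ2 = -1.3256+2.5470 ≈ 1.2213
φ3=240.0° → target in arm frame (-0.0349, 0.0928)
  e−x'=0.1149;  (l²−L²−(e−x')²−y'²−z²)/2L = -0.4691
  θ3 = atan2(B,A) + arccos(C/0.5827) = 1.1342

θ₁ = 0.6977, θ₂ = 1.2213, θ₃ = 1.1342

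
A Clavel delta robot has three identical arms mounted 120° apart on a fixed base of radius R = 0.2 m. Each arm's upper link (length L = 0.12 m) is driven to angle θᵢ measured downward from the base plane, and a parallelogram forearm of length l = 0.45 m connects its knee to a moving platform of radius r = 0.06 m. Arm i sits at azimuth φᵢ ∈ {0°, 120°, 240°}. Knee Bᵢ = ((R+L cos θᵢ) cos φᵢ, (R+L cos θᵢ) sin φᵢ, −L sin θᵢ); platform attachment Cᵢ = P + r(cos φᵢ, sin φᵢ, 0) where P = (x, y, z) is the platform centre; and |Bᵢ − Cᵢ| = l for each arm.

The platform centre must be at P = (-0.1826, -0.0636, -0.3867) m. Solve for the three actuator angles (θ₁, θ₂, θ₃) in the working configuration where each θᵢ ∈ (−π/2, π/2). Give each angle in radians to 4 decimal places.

rotate P by −φ1: (-0.1826, -0.0636, -0.3867)
  A=0.3226, B=-0.3867, C=(l²−L²−A²−y'²−z²)/(2L)=-0.2898
  θ1 = atan2(B,A) + arccos(C/0.5036) = 1.3084
arm 2 (φ=120.0°): x'=0.0362, y'=0.1899
  e−x'=0.1038;  (l²−L²−(e−x')²−y'²−z²)/2L = -0.0345
  √(A²+B²)=0.4004;  θ2 = -1.3086+1.6571 ≈ 0.3485
rotate P by −φ3: (0.1464, -0.1263, -0.3867)
  e−x'=-0.0064;  (l²−L²−(e−x')²−y'²−z²)/2L = 0.0940
  γ=atan2(-0.3867,-0.0064)=-1.5873;  ψ=arccos(0.2431)=1.3253;  θ3=γ+ψ≈-0.2620

θ₁ = 1.3084, θ₂ = 0.3485, θ₃ = -0.2620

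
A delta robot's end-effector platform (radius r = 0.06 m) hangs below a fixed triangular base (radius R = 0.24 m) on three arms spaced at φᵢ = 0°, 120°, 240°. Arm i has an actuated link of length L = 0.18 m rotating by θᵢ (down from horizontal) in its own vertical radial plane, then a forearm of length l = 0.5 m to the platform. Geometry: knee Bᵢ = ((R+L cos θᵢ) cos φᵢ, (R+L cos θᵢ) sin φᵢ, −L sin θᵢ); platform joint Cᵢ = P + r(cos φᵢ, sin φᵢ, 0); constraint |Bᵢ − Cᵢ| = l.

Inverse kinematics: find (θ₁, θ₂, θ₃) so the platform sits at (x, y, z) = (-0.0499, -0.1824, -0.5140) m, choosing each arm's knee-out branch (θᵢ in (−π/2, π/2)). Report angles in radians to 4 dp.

θ₁ = 1.1344, θ₂ = 1.3961, θ₃ = 0.2618

arm 1 (φ=0.0°): x'=-0.0499, y'=-0.1824
  A cos θ + B sin θ = C:  0.2299·cos θ + -0.5140·sin θ = -0.3687
  √(A²+B²)=0.5631;  θ1 = -1.1502+2.2846 ≈ 1.1344
φ2=120.0° → target in arm frame (-0.1330, 0.1344)
  e−x'=0.3130;  (l²−L²−(e−x')²−y'²−z²)/2L = -0.4518
  θ2 = atan2(B,A) + arccos(C/0.6018) = 1.3961
rotate P by −φ3: (0.1829, 0.0480, -0.5140)
  A=-0.0029, B=-0.5140, C=(l²−L²−A²−y'²−z²)/(2L)=-0.1359
  θ3 = atan2(B,A) + arccos(C/0.5140) = 0.2618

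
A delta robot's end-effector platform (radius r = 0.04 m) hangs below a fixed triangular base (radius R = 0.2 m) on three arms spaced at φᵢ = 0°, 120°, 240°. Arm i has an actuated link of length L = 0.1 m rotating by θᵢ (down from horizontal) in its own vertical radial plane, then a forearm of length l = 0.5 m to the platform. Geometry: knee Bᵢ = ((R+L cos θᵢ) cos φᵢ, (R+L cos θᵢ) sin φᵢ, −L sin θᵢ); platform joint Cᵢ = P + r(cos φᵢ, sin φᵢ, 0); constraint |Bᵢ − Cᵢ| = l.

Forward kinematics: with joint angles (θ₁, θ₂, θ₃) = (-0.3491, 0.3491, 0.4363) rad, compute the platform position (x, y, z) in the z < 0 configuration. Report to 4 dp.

φ1=0.0°: virtual centre (0.2540, 0.0000, 0.0342), radius l
centre 2 = (0.2540·cos120.0°, 0.2540·sin120.0°, -0.0342) = (-0.1270, 0.2199, -0.0342)
arm 3 at φ=240.0°: (R−r)+L cos θ3 = 0.2506;  centre 3 = (-0.1253, -0.2171, -0.0423)
|centre ₂|²−|centre ₁|² = 0.0000;  |centre ₃|²−|centre ₁|² = -0.0011
linear system: -0.7619x+0.4399y = 0.0000−-0.1368z; -0.7586x+-0.4341y = -0.0011−-0.1529z
Cramer: x(z) = 0.0007-0.1906z;  y(z) = 0.0012-0.0192z
sphere 1 gives Az²+Bz+C=0 with A=1.0367, B=0.0281, C=-0.1847;  B²−4AC=0.7667;  roots -0.4358, 0.4087;  negative root z = -0.4358
x = 0.0838, y = 0.0096

(0.0838, 0.0096, -0.4358)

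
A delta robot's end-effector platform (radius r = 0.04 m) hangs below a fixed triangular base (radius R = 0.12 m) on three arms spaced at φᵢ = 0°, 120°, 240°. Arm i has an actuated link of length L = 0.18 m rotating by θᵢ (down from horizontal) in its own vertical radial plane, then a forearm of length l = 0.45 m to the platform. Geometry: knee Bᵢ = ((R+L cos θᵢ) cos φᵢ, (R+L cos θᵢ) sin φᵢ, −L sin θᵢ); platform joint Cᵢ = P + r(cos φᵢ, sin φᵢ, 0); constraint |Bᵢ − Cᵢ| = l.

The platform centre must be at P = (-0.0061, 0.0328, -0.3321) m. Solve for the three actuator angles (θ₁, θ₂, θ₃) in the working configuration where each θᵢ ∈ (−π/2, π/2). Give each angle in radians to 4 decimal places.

θ₁ = -0.1748, θ₂ = -0.3492, θ₃ = -0.0876

φ1=0.0° → target in arm frame (-0.0061, 0.0328)
  A=0.0861, B=-0.3321, C=(l²−L²−A²−y'²−z²)/(2L)=0.1426
  θ1 = atan2(B,A) + arccos(C/0.3431) = -0.1748
rotate P by −φ2: (0.0315, -0.0111, -0.3321)
  A=0.0485, B=-0.3321, C=(l²−L²−A²−y'²−z²)/(2L)=0.1592
  γ=atan2(-0.3321,0.0485)=-1.4257;  ψ=arccos(0.4745)=1.0764;  θ2=γ+ψ≈-0.3492
φ3=240.0° → target in arm frame (-0.0254, -0.0217)
  e−x'=0.1054;  (l²−L²−(e−x')²−y'²−z²)/2L = 0.1340
  γ=atan2(-0.3321,0.1054)=-1.2636;  ψ=arccos(0.3846)=1.1760;  θ3=γ+ψ≈-0.0876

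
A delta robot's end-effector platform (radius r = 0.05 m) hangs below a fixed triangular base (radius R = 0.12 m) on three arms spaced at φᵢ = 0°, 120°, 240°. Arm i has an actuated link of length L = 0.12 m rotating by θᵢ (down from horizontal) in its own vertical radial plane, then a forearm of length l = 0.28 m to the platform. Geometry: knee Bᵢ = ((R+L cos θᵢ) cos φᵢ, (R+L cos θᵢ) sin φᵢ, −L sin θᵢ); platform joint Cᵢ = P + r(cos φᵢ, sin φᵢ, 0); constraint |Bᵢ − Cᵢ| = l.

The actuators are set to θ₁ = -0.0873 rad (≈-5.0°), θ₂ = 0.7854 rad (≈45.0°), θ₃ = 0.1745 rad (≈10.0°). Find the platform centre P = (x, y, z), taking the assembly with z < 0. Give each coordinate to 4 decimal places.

(0.0608, -0.0610, -0.2306)

φ1=0.0°: virtual centre (0.1895, 0.0000, 0.0105), radius l
arm 2 at φ=120.0°: ρ2 = 0.1549;  O2 = (-0.0774, 0.1341, -0.0849)
φ3=240.0°: virtual centre (-0.0941, -0.1630, -0.0208), radius l
eliminate P² terms by subtracting sphere 1 from 2 and 3
linear system: -0.5339x+0.2682y = -0.0049−-0.1906z; -0.5673x+-0.3259y = -0.0002−-0.0626z
det = 0.3262;  x = 0.0050+-0.2420z,  y = -0.0081+0.2291z
quadratic in z: (1.1110)z²+(0.0646)z+(-0.0442)=0, √Δ=0.4478 → z ∈ {-0.2306, 0.1724}; z = -0.2306 (taking z<0)
x = 0.0608, y = -0.0610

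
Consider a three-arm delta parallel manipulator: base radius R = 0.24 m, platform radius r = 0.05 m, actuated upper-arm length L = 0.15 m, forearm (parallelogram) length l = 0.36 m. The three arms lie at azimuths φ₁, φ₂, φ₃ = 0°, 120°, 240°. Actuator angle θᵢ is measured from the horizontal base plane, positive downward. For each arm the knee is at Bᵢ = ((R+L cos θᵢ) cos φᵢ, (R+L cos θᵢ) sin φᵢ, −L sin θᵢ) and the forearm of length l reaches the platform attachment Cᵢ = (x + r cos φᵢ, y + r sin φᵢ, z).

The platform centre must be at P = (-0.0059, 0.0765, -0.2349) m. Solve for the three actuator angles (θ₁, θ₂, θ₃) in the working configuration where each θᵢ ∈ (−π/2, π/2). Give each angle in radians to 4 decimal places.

arm 1 (φ=0.0°): x'=-0.0059, y'=0.0765
  e−x'=0.1959;  (l²−L²−(e−x')²−y'²−z²)/2L = 0.0256
  θ1 = atan2(B,A) + arccos(C/0.3059) = 0.6112
φ2=120.0° → target in arm frame (0.0692, -0.0331)
  e−x'=0.1208;  (l²−L²−(e−x')²−y'²−z²)/2L = 0.1208
  γ=atan2(-0.2349,0.1208)=-1.0958;  ψ=arccos(0.4572)=1.0959;  θ2=γ+ψ≈0.0001
arm 3 (φ=240.0°): x'=-0.0633, y'=-0.0434
  A=0.2533, B=-0.2349, C=(l²−L²−A²−y'²−z²)/(2L)=-0.0471
  √(A²+B²)=0.3455;  θ3 = -0.7477+1.7075 ≈ 0.9597

θ₁ = 0.6112, θ₂ = 0.0001, θ₃ = 0.9597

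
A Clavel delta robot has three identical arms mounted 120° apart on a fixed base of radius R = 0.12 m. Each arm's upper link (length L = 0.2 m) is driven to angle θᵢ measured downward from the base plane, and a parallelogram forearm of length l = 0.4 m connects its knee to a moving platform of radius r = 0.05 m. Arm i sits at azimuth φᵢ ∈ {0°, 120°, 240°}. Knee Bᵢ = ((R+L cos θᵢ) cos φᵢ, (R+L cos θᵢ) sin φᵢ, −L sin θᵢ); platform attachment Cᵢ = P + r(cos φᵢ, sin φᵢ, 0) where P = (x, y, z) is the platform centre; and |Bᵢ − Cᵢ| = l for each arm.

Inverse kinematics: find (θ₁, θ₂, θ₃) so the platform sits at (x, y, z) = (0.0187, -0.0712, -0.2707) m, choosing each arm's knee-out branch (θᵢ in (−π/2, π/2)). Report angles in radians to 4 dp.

θ₁ = -0.1746, θ₂ = 0.2618, θ₃ = -0.3495

rotate P by −φ1: (0.0187, -0.0712, -0.2707)
  e−x'=0.0513;  (l²−L²−(e−x')²−y'²−z²)/2L = 0.0976
  θ1 = atan2(B,A) + arccos(C/0.2755) = -0.1746
rotate P by −φ2: (-0.0710, 0.0194, -0.2707)
  A cos θ + B sin θ = C:  0.1410·cos θ + -0.2707·sin θ = 0.0662
  θ2 = atan2(B,A) + arccos(C/0.3052) = 0.2618
arm 3 (φ=240.0°): x'=0.0523, y'=0.0518
  A cos θ + B sin θ = C:  0.0177·cos θ + -0.2707·sin θ = 0.1093
  θ3 = atan2(B,A) + arccos(C/0.2713) = -0.3495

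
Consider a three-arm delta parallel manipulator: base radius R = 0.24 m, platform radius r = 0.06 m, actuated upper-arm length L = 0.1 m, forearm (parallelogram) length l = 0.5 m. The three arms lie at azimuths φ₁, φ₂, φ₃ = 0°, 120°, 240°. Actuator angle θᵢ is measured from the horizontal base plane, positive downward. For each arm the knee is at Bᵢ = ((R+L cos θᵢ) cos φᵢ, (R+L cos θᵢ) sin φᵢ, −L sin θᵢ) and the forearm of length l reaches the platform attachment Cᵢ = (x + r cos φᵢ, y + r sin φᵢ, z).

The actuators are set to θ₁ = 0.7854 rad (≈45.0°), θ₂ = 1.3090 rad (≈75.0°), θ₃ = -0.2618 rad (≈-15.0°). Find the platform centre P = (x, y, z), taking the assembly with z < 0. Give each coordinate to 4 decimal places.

(-0.0254, -0.1617, -0.4549)

φ1=0.0°: virtual centre (0.2507, 0.0000, -0.0707), radius l
O2 = (0.2059·cos120.0°, 0.2059·sin120.0°, -0.0966) = (-0.1029, 0.1783, -0.0966)
φ3=240.0°: virtual centre (-0.1383, -0.2395, 0.0259), radius l
|O₂|²−|O₁|² = -0.0161;  |O₃|²−|O₁|² = 0.0093
plane₁₂: -0.7073x+0.3566y+-0.0518z = -0.0161
Cramer: x(z) = 0.0072+0.0715z;  y(z) = -0.0311+0.2871z
into |P−O₁|² = l²: 1.0875z² + 0.0887z + -0.1847 = 0;  Δ = 0.8114;  z = -0.4549 or 0.3733 → z<0 root = -0.4549
x = -0.0254, y = -0.1617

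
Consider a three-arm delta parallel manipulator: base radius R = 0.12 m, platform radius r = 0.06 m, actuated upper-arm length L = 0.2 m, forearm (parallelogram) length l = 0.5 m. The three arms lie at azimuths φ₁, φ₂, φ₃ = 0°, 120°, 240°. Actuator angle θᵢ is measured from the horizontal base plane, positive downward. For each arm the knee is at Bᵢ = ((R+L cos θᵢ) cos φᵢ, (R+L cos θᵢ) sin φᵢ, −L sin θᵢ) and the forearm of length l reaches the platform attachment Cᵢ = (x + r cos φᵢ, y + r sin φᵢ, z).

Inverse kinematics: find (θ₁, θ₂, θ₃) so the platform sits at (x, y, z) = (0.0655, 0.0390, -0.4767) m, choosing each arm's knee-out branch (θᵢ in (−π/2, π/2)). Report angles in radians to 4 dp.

θ₁ = 0.0872, θ₂ = 0.2616, θ₃ = 0.4359

rotate P by −φ1: (0.0655, 0.0390, -0.4767)
  A=-0.0055, B=-0.4767, C=(l²−L²−A²−y'²−z²)/(2L)=-0.0470
  √(A²+B²)=0.4767;  θ1 = -1.5823+1.6695 ≈ 0.0872
rotate P by −φ2: (0.0010, -0.0762, -0.4767)
  A=0.0590, B=-0.4767, C=(l²−L²−A²−y'²−z²)/(2L)=-0.0663
  θ2 = atan2(B,A) + arccos(C/0.4803) = 0.2616
φ3=240.0° → target in arm frame (-0.0665, 0.0372)
  A cos θ + B sin θ = C:  0.1265·cos θ + -0.4767·sin θ = -0.0866
  θ3 = atan2(B,A) + arccos(C/0.4932) = 0.4359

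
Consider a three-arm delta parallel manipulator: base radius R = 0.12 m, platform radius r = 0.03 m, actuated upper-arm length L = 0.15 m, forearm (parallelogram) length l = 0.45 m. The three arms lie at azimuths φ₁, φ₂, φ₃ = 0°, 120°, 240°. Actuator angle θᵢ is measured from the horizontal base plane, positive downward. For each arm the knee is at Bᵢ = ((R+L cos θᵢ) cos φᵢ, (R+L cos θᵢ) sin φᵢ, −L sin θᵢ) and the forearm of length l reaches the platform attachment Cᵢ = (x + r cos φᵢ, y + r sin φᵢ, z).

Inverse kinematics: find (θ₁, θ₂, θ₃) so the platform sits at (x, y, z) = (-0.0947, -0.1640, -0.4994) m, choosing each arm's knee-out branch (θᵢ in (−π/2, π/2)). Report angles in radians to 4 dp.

θ₁ = 1.3094, θ₂ = 1.3093, θ₃ = 0.3492

arm 1 (φ=0.0°): x'=-0.0947, y'=-0.1640
  A cos θ + B sin θ = C:  0.1847·cos θ + -0.4994·sin θ = -0.4347
  √(A²+B²)=0.5325;  θ1 = -1.2166+2.5259 ≈ 1.3094
arm 2 (φ=120.0°): x'=-0.0947, y'=0.1640
  A cos θ + B sin θ = C:  0.1847·cos θ + -0.4994·sin θ = -0.4347
  √(A²+B²)=0.5325;  θ2 = -1.2166+2.5259 ≈ 1.3093
rotate P by −φ3: (0.1894, 0.0000, -0.4994)
  A=-0.0994, B=-0.4994, C=(l²−L²−A²−y'²−z²)/(2L)=-0.2643
  γ=atan2(-0.4994,-0.0994)=-1.7672;  ψ=arccos(-0.5190)=2.1164;  θ3=γ+ψ≈0.3492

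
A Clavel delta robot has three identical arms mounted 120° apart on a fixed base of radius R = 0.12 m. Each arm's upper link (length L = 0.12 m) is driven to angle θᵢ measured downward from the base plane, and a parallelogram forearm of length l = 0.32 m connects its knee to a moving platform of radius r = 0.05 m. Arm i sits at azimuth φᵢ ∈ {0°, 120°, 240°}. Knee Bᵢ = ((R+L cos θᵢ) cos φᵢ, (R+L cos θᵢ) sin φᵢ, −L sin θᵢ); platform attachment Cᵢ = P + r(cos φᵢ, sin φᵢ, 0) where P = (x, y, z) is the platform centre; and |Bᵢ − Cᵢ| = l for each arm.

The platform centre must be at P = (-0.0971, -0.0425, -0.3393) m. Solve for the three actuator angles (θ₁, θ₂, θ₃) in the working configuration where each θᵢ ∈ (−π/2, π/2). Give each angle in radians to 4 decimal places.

φ1=0.0° → target in arm frame (-0.0971, -0.0425)
  e−x'=0.1671;  (l²−L²−(e−x')²−y'²−z²)/2L = -0.2369
  θ1 = atan2(B,A) + arccos(C/0.3782) = 1.1345
arm 2 (φ=120.0°): x'=0.0117, y'=0.1053
  e−x'=0.0583;  (l²−L²−(e−x')²−y'²−z²)/2L = -0.1734
  γ=atan2(-0.3393,0.0583)=-1.4008;  ψ=arccos(-0.5037)=2.0986;  θ2=γ+ψ≈0.6979
rotate P by −φ3: (0.0854, -0.0628, -0.3393)
  A=-0.0154, B=-0.3393, C=(l²−L²−A²−y'²−z²)/(2L)=-0.1305
  γ=atan2(-0.3393,-0.0154)=-1.6160;  ψ=arccos(-0.3841)=1.9650;  θ3=γ+ψ≈0.3490

θ₁ = 1.1345, θ₂ = 0.6979, θ₃ = 0.3490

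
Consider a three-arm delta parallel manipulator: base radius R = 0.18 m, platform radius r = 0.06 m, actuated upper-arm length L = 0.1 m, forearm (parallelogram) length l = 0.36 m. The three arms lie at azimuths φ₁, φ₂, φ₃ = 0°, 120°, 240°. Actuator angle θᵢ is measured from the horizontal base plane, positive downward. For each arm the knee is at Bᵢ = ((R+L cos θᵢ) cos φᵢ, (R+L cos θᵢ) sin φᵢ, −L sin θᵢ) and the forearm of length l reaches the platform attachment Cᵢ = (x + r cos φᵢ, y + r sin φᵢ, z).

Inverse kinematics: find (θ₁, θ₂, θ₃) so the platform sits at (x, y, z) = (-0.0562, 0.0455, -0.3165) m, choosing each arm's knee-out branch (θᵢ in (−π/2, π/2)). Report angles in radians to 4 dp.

θ₁ = 0.6981, θ₂ = -0.0877, θ₃ = 0.4358

arm 1 (φ=0.0°): x'=-0.0562, y'=0.0455
  A cos θ + B sin θ = C:  0.1762·cos θ + -0.3165·sin θ = -0.0684
  θ1 = atan2(B,A) + arccos(C/0.3622) = 0.6981
rotate P by −φ2: (0.0675, 0.0259, -0.3165)
  A cos θ + B sin θ = C:  0.0525·cos θ + -0.3165·sin θ = 0.0800
  √(A²+B²)=0.3208;  θ2 = -1.4064+1.3188 ≈ -0.0877
arm 3 (φ=240.0°): x'=-0.0113, y'=-0.0714
  e−x'=0.1313;  (l²−L²−(e−x')²−y'²−z²)/2L = -0.0146
  √(A²+B²)=0.3427;  θ3 = -1.1775+1.6133 ≈ 0.4358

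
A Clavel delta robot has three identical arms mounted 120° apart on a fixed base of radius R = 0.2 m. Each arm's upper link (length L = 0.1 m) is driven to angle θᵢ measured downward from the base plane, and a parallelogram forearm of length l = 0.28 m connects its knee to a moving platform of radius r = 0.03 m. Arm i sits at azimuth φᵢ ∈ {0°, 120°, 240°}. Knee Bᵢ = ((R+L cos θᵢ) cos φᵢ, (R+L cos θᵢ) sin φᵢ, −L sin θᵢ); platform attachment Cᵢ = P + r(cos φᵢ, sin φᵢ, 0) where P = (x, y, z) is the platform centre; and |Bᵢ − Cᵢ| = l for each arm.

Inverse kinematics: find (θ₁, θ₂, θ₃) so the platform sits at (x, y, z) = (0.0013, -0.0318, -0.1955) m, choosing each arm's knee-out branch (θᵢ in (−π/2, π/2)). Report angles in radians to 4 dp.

θ₁ = 0.6982, θ₂ = 0.9604, θ₃ = 0.4365

arm 1 (φ=0.0°): x'=0.0013, y'=-0.0318
  e−x'=0.1687;  (l²−L²−(e−x')²−y'²−z²)/2L = 0.0035
  √(A²+B²)=0.2582;  θ1 = -0.8589+1.5571 ≈ 0.6982
φ2=120.0° → target in arm frame (-0.0282, 0.0148)
  e−x'=0.1982;  (l²−L²−(e−x')²−y'²−z²)/2L = -0.0466
  θ2 = atan2(B,A) + arccos(C/0.2784) = 0.9604
arm 3 (φ=240.0°): x'=0.0269, y'=0.0170
  e−x'=0.1431;  (l²−L²−(e−x')²−y'²−z²)/2L = 0.0470
  √(A²+B²)=0.2423;  θ3 = -0.9389+1.3754 ≈ 0.4365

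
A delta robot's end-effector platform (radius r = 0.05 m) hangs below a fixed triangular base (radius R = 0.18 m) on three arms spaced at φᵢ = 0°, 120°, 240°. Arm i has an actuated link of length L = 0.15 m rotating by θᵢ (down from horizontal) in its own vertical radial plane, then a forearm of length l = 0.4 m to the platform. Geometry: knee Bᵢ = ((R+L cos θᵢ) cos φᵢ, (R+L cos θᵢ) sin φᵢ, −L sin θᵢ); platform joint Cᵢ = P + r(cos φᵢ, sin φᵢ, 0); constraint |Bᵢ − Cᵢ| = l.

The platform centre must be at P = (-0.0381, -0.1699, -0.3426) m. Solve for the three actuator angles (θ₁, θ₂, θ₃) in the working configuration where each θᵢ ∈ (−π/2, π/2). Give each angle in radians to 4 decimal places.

θ₁ = 0.7852, θ₂ = 1.1342, θ₃ = -0.2618

arm 1 (φ=0.0°): x'=-0.0381, y'=-0.1699
  A=0.1681, B=-0.3426, C=(l²−L²−A²−y'²−z²)/(2L)=-0.1233
  √(A²+B²)=0.3816;  θ1 = -1.1146+1.8999 ≈ 0.7852
φ2=120.0° → target in arm frame (-0.1281, 0.1179)
  A=0.2581, B=-0.3426, C=(l²−L²−A²−y'²−z²)/(2L)=-0.2013
  θ2 = atan2(B,A) + arccos(C/0.4289) = 1.1342
φ3=240.0° → target in arm frame (0.1662, 0.0520)
  A=-0.0362, B=-0.3426, C=(l²−L²−A²−y'²−z²)/(2L)=0.0537
  γ=atan2(-0.3426,-0.0362)=-1.6760;  ψ=arccos(0.1559)=1.4142;  θ3=γ+ψ≈-0.2618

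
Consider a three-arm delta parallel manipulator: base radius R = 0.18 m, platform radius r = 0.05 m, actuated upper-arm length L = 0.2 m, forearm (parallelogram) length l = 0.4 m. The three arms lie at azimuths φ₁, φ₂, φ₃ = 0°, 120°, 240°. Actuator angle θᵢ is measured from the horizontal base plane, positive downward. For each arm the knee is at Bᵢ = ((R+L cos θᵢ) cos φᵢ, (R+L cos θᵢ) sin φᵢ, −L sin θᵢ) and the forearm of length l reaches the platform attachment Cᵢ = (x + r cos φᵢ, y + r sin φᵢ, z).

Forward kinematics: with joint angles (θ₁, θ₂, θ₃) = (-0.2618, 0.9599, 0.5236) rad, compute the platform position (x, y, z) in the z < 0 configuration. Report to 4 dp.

(0.1354, -0.0641, -0.2955)

arm 1 at φ=0.0°: (R−r)+L cos θ1 = 0.3232;  S1 = (0.3232, 0.0000, 0.0518)
φ2=120.0°: virtual centre (-0.1224, 0.2119, -0.1638), radius l
arm 3 at φ=240.0°: (R−r)+L cos θ3 = 0.3032;  S3 = (-0.1516, -0.2626, -0.1000)
subtract pairs → two planes through P
plane₁₂: -0.8911x+0.4239y+-0.4312z = -0.0204
Cramer: x(z) = 0.0148-0.4079z;  y(z) = -0.0169+0.1596z
sphere 1 gives Az²+Bz+C=0 with A=1.1919, B=0.1426, C=-0.0620;  B²−4AC=0.3157;  roots -0.2955, 0.1759;  negative root z = -0.2955
x = 0.1354, y = -0.0641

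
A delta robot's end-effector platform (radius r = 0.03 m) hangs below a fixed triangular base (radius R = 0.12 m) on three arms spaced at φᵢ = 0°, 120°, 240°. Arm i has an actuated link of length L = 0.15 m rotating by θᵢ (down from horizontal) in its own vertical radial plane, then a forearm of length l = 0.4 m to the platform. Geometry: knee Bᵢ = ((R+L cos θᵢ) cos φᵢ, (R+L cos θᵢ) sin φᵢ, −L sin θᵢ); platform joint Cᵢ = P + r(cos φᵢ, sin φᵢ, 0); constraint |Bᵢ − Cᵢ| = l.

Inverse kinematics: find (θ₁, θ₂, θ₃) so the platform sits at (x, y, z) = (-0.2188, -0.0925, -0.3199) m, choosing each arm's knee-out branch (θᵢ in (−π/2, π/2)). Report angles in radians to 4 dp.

rotate P by −φ1: (-0.2188, -0.0925, -0.3199)
  A=0.3088, B=-0.3199, C=(l²−L²−A²−y'²−z²)/(2L)=-0.2292
  √(A²+B²)=0.4446;  θ1 = -0.8031+2.1123 ≈ 1.3092
φ2=120.0° → target in arm frame (0.0293, 0.2357)
  A cos θ + B sin θ = C:  0.0607·cos θ + -0.3199·sin θ = -0.0803
  γ=atan2(-0.3199,0.0607)=-1.3833;  ψ=arccos(-0.2466)=1.8200;  θ2=γ+ψ≈0.4368
φ3=240.0° → target in arm frame (0.1895, -0.1432)
  e−x'=-0.0995;  (l²−L²−(e−x')²−y'²−z²)/2L = 0.0158
  θ3 = atan2(B,A) + arccos(C/0.3350) = -0.3488

θ₁ = 1.3092, θ₂ = 0.4368, θ₃ = -0.3488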